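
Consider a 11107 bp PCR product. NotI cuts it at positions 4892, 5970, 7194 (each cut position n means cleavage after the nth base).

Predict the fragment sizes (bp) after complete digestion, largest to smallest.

Linear molecule, 3 cuts → 4 fragments:
  4892 − 0 = 4892 bp
  5970 − 4892 = 1078 bp
  7194 − 5970 = 1224 bp
  11107 − 7194 = 3913 bp
Sorted largest to smallest: 4892, 3913, 1224, 1078 bp.

4892, 3913, 1224, 1078 bp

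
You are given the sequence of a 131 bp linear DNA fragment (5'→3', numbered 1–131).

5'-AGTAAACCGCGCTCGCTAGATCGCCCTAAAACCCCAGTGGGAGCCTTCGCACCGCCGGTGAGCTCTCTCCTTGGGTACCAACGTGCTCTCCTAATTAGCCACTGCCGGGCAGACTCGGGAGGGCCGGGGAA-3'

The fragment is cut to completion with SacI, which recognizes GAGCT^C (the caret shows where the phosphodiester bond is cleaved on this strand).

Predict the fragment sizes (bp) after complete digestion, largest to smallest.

The SacI site (GAGCTC) starts at position 60.
SacI cuts after base 5 of each site (before the last base), so after position 64.
Linear molecule, 1 cut → 2 fragments:
  1–64 → 64 bp
  65–131 → 67 bp
Sorted largest to smallest: 67, 64 bp.

67, 64 bp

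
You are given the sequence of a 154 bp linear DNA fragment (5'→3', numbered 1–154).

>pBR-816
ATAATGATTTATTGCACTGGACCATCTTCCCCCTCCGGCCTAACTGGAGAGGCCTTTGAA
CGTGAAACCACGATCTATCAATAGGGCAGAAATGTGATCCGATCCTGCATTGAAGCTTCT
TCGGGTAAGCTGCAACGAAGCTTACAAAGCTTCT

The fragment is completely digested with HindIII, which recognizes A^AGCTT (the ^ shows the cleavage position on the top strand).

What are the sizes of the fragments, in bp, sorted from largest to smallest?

113, 25, 9, 7 bp

HindIII sites (AAGCTT) start at positions 113, 138, 147.
HindIII cuts after the first base of each site, so after positions 113, 138, 147.
Linear molecule, 3 cuts → 4 fragments:
  1–113 → 113 bp
  114–138 → 25 bp
  139–147 → 9 bp
  148–154 → 7 bp
Sorted largest to smallest: 113, 25, 9, 7 bp.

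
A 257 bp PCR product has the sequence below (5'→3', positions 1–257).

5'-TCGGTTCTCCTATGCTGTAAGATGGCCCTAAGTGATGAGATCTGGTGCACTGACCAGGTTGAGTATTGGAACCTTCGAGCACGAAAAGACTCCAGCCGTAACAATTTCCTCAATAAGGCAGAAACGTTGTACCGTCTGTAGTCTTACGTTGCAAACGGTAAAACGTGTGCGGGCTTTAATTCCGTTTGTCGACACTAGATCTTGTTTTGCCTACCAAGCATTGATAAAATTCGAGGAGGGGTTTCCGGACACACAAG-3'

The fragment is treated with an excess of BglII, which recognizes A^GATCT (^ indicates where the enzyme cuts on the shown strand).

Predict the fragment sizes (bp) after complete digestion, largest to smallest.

BglII sites (AGATCT) start at positions 38, 197.
BglII cuts after the first base of each site, so after positions 38, 197.
Linear molecule, 2 cuts → 3 fragments:
  1–38 → 38 bp
  39–197 → 159 bp
  198–257 → 60 bp
Sorted largest to smallest: 159, 60, 38 bp.

159, 60, 38 bp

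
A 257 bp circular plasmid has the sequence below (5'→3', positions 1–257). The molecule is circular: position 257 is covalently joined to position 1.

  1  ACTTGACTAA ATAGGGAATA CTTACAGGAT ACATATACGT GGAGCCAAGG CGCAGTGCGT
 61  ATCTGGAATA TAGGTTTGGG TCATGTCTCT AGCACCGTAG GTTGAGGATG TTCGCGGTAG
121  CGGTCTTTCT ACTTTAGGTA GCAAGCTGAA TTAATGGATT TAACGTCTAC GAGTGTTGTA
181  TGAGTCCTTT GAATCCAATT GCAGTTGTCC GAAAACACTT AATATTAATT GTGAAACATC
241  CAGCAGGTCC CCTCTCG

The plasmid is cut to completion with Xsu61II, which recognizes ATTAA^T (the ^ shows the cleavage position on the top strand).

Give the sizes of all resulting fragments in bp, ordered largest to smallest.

183, 74 bp

Xsu61II sites (ATTAAT) start at positions 150, 224.
Xsu61II cuts after base 5 of each site (before the last base), so after positions 154, 228.
Circular molecule, 2 cuts → 2 fragments:
  155–228 → 74 bp
  229–257 then 1–154 → 29 + 154 = 183 bp
Sorted largest to smallest: 183, 74 bp.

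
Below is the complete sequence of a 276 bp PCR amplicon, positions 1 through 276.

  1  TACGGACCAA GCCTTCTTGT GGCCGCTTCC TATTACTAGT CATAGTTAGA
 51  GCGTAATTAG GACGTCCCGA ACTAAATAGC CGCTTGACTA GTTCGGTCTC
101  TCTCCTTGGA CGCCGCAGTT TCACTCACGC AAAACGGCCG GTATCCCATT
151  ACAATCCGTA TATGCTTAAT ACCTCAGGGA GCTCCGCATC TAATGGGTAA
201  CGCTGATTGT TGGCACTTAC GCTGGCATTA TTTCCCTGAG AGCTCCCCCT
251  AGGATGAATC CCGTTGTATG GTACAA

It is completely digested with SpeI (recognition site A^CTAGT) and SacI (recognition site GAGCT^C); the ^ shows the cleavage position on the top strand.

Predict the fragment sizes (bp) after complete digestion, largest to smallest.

96, 61, 52, 35, 32 bp

SpeI sites (ACTAGT) start at positions 35, 87.
SpeI cuts after the first base of each site, so after positions 35, 87.
SacI sites (GAGCTC) start at positions 179, 240.
SacI cuts after base 5 of each site (before the last base), so after positions 183, 244.
Combined cut positions: 35, 87, 183, 244.
Linear molecule, 4 cuts → 5 fragments:
  1–35 → 35 bp
  36–87 → 52 bp
  88–183 → 96 bp
  184–244 → 61 bp
  245–276 → 32 bp
Sorted largest to smallest: 96, 61, 52, 35, 32 bp.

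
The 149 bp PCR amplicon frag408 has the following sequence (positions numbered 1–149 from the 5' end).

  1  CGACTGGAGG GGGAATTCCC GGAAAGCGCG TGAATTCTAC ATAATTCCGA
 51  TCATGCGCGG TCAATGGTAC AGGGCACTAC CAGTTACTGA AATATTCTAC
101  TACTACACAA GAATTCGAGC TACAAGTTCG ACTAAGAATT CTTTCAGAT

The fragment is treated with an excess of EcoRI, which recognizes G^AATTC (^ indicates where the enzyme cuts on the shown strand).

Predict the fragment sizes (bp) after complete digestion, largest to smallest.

EcoRI sites (GAATTC) start at positions 13, 32, 111, 136.
EcoRI cuts after the first base of each site, so after positions 13, 32, 111, 136.
Linear molecule, 4 cuts → 5 fragments:
  1–13 → 13 bp
  14–32 → 19 bp
  33–111 → 79 bp
  112–136 → 25 bp
  137–149 → 13 bp
Sorted largest to smallest: 79, 25, 19, 13, 13 bp.

79, 25, 19, 13, 13 bp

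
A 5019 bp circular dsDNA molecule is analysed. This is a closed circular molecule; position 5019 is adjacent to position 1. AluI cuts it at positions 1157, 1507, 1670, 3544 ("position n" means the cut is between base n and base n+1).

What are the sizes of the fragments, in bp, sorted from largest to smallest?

Circular molecule, 4 cuts → 4 fragments:
  1507 − 1157 = 350 bp
  1670 − 1507 = 163 bp
  3544 − 1670 = 1874 bp
  wrap: 5019 − 3544 + 1157 = 2632 bp
Sorted largest to smallest: 2632, 1874, 350, 163 bp.

2632, 1874, 350, 163 bp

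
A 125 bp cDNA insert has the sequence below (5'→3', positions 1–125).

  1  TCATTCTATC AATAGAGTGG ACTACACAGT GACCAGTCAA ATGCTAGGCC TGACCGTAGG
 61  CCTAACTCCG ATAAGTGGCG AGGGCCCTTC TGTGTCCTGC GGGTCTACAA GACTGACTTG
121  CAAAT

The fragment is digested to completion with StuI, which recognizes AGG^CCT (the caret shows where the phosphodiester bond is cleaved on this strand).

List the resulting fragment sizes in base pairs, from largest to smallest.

65, 48, 12 bp

StuI sites (AGGCCT) start at positions 46, 58.
StuI cuts after base 3 of each site, so after positions 48, 60.
Linear molecule, 2 cuts → 3 fragments:
  1–48 → 48 bp
  49–60 → 12 bp
  61–125 → 65 bp
Sorted largest to smallest: 65, 48, 12 bp.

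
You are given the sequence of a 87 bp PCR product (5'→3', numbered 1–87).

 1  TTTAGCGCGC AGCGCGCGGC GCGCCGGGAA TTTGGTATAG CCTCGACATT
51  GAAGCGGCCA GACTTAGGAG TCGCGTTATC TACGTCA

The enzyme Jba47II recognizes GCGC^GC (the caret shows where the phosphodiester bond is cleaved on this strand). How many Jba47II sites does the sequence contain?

3

GCGCGC occurs starting at positions 5, 12, 19.
Jba47II cuts at 3 sites.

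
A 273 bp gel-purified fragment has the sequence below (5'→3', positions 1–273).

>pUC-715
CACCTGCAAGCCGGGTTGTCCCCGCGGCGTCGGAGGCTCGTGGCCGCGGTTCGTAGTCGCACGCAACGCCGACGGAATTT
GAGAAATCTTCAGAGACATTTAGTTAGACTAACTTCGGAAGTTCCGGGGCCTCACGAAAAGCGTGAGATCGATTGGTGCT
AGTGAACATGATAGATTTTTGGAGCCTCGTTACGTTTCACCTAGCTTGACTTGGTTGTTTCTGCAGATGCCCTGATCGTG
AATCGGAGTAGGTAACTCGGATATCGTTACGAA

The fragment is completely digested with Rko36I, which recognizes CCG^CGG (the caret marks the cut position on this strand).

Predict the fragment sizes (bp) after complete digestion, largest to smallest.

227, 24, 22 bp

Rko36I sites (CCGCGG) start at positions 22, 44.
Rko36I cuts after base 3 of each site, so after positions 24, 46.
Linear molecule, 2 cuts → 3 fragments:
  1–24 → 24 bp
  25–46 → 22 bp
  47–273 → 227 bp
Sorted largest to smallest: 227, 24, 22 bp.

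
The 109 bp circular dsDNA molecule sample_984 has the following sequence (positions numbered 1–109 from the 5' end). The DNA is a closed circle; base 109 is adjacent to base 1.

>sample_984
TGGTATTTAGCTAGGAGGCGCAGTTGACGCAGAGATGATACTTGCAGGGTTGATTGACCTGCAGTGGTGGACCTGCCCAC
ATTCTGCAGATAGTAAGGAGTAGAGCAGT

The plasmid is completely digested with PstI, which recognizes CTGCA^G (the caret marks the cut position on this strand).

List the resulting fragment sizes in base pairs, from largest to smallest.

84, 25 bp

PstI sites (CTGCAG) start at positions 59, 84.
PstI cuts after base 5 of each site (before the last base), so after positions 63, 88.
Circular molecule, 2 cuts → 2 fragments:
  64–88 → 25 bp
  89–109 then 1–63 → 21 + 63 = 84 bp
Sorted largest to smallest: 84, 25 bp.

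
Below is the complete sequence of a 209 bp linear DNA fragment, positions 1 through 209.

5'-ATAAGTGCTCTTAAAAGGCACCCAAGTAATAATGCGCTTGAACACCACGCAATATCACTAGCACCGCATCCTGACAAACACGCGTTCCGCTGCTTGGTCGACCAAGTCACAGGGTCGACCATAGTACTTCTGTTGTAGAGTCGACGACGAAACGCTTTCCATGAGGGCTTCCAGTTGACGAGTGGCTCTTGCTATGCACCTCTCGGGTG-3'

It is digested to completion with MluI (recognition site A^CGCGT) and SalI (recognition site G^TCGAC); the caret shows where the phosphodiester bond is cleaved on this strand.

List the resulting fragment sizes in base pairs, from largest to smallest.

80, 69, 26, 17, 17 bp

The MluI site (ACGCGT) starts at position 80.
MluI cuts after the first base of each site, so after position 80.
SalI sites (GTCGAC) start at positions 97, 114, 140.
SalI cuts after the first base of each site, so after positions 97, 114, 140.
Combined cut positions: 80, 97, 114, 140.
Linear molecule, 4 cuts → 5 fragments:
  1–80 → 80 bp
  81–97 → 17 bp
  98–114 → 17 bp
  115–140 → 26 bp
  141–209 → 69 bp
Sorted largest to smallest: 80, 69, 26, 17, 17 bp.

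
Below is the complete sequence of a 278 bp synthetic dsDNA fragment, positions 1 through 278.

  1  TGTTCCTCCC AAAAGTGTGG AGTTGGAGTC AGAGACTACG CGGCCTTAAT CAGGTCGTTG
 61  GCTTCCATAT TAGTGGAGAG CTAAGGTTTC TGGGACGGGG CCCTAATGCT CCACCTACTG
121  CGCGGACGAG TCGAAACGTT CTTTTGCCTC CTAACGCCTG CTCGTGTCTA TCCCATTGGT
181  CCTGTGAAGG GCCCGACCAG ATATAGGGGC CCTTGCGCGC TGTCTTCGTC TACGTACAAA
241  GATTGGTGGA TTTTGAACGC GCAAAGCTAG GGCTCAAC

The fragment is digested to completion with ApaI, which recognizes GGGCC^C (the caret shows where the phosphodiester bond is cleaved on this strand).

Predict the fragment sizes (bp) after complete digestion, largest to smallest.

ApaI sites (GGGCCC) start at positions 98, 189, 207.
ApaI cuts after base 5 of each site (before the last base), so after positions 102, 193, 211.
Linear molecule, 3 cuts → 4 fragments:
  1–102 → 102 bp
  103–193 → 91 bp
  194–211 → 18 bp
  212–278 → 67 bp
Sorted largest to smallest: 102, 91, 67, 18 bp.

102, 91, 67, 18 bp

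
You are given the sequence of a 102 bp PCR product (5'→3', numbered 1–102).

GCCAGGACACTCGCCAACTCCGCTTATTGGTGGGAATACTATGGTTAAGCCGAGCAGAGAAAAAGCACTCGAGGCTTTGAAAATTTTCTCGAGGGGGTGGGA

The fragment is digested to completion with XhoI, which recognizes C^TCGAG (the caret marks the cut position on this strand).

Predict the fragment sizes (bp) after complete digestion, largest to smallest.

68, 20, 14 bp

XhoI sites (CTCGAG) start at positions 68, 88.
XhoI cuts after the first base of each site, so after positions 68, 88.
Linear molecule, 2 cuts → 3 fragments:
  1–68 → 68 bp
  69–88 → 20 bp
  89–102 → 14 bp
Sorted largest to smallest: 68, 20, 14 bp.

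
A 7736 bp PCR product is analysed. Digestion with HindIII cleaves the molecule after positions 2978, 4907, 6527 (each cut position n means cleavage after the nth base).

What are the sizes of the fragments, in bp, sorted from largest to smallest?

2978, 1929, 1620, 1209 bp

Linear molecule, 3 cuts → 4 fragments:
  2978 − 0 = 2978 bp
  4907 − 2978 = 1929 bp
  6527 − 4907 = 1620 bp
  7736 − 6527 = 1209 bp
Sorted largest to smallest: 2978, 1929, 1620, 1209 bp.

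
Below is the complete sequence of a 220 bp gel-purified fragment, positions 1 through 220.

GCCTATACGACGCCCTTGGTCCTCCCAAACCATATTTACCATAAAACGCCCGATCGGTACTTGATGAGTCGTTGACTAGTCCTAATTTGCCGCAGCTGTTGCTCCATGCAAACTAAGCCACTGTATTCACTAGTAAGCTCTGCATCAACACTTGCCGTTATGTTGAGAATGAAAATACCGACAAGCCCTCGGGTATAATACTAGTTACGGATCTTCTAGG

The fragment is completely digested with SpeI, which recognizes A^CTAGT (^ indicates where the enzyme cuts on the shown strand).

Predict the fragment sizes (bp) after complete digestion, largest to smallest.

75, 71, 54, 20 bp

SpeI sites (ACTAGT) start at positions 75, 129, 200.
SpeI cuts after the first base of each site, so after positions 75, 129, 200.
Linear molecule, 3 cuts → 4 fragments:
  1–75 → 75 bp
  76–129 → 54 bp
  130–200 → 71 bp
  201–220 → 20 bp
Sorted largest to smallest: 75, 71, 54, 20 bp.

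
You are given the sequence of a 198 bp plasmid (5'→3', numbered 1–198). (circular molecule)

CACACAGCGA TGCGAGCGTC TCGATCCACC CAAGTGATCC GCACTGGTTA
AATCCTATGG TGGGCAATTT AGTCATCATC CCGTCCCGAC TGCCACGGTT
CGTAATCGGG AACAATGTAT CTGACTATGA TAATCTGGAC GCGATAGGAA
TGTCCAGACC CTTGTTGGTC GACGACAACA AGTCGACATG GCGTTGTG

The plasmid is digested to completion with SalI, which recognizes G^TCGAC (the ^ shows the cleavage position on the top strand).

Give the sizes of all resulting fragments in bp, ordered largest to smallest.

184, 14 bp

SalI sites (GTCGAC) start at positions 168, 182.
SalI cuts after the first base of each site, so after positions 168, 182.
Circular molecule, 2 cuts → 2 fragments:
  169–182 → 14 bp
  183–198 then 1–168 → 16 + 168 = 184 bp
Sorted largest to smallest: 184, 14 bp.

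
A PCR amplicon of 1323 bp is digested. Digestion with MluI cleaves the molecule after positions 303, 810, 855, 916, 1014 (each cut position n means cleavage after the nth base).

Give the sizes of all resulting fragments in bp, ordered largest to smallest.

507, 309, 303, 98, 61, 45 bp

Linear molecule, 5 cuts → 6 fragments:
  303 − 0 = 303 bp
  810 − 303 = 507 bp
  855 − 810 = 45 bp
  916 − 855 = 61 bp
  1014 − 916 = 98 bp
  1323 − 1014 = 309 bp
Sorted largest to smallest: 507, 309, 303, 98, 61, 45 bp.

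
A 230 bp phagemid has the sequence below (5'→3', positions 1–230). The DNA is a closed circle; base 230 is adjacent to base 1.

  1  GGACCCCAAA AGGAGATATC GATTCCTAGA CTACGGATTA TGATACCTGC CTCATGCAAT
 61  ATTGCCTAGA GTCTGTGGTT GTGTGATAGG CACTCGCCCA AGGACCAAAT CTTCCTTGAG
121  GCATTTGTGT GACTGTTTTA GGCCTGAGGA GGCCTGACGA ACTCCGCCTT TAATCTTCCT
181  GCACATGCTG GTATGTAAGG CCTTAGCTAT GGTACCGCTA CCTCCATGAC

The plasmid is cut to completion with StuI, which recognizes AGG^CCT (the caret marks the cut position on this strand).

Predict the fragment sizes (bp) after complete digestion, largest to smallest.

172, 48, 10 bp

StuI sites (AGGCCT) start at positions 140, 150, 198.
StuI cuts after base 3 of each site, so after positions 142, 152, 200.
Circular molecule, 3 cuts → 3 fragments:
  143–152 → 10 bp
  153–200 → 48 bp
  201–230 then 1–142 → 30 + 142 = 172 bp
Sorted largest to smallest: 172, 48, 10 bp.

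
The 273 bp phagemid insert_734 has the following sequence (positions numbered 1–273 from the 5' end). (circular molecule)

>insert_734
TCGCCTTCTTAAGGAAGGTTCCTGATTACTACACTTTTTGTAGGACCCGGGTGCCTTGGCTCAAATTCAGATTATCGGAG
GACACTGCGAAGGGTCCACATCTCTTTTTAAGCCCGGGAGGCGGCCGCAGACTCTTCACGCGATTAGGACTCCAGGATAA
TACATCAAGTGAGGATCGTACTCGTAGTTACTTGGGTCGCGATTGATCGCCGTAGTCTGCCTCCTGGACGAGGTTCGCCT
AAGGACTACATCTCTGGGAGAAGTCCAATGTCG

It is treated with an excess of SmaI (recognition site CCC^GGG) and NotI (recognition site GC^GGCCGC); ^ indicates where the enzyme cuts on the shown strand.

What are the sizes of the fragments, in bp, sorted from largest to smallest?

SmaI sites (CCCGGG) start at positions 46, 113.
SmaI cuts after base 3 of each site, so after positions 48, 115.
The NotI site (GCGGCCGC) starts at position 121.
NotI cuts after base 2 of each site, so after position 122.
Combined cut positions: 48, 115, 122.
Circular molecule, 3 cuts → 3 fragments:
  49–115 → 67 bp
  116–122 → 7 bp
  123–273 then 1–48 → 151 + 48 = 199 bp
Sorted largest to smallest: 199, 67, 7 bp.

199, 67, 7 bp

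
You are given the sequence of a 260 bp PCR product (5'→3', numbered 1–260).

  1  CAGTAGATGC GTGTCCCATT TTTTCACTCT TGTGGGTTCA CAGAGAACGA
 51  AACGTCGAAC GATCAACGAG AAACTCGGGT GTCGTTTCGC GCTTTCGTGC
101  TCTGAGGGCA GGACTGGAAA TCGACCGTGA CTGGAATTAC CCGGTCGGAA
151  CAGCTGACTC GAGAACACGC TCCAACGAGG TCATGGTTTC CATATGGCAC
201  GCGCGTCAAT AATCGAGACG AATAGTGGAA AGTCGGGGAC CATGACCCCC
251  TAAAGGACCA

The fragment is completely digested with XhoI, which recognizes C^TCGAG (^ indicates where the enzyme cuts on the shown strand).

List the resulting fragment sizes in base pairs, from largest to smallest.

The XhoI site (CTCGAG) starts at position 158.
XhoI cuts after the first base of each site, so after position 158.
Linear molecule, 1 cut → 2 fragments:
  1–158 → 158 bp
  159–260 → 102 bp
Sorted largest to smallest: 158, 102 bp.

158, 102 bp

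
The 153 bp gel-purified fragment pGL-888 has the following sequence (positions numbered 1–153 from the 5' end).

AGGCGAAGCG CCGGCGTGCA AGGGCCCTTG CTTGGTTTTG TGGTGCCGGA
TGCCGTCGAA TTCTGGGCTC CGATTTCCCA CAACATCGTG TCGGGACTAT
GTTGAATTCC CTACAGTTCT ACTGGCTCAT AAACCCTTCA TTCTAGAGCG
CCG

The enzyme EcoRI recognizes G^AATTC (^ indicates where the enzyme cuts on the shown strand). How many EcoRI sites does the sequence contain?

2

GAATTC occurs starting at positions 58, 104.
EcoRI cuts at 2 sites.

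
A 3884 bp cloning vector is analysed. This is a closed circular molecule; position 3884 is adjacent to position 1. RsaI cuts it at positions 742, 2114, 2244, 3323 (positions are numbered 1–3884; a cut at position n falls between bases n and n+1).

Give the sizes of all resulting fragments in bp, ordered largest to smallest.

Circular molecule, 4 cuts → 4 fragments:
  2114 − 742 = 1372 bp
  2244 − 2114 = 130 bp
  3323 − 2244 = 1079 bp
  wrap: 3884 − 3323 + 742 = 1303 bp
Sorted largest to smallest: 1372, 1303, 1079, 130 bp.

1372, 1303, 1079, 130 bp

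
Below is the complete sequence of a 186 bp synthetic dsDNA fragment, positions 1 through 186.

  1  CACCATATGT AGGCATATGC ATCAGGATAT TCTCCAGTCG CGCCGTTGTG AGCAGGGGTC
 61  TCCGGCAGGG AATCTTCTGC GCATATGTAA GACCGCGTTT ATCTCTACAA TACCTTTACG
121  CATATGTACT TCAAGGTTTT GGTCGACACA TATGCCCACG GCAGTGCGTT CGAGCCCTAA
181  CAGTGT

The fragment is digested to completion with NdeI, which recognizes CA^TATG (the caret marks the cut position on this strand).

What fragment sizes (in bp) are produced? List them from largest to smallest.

68, 39, 36, 28, 10, 5 bp

NdeI sites (CATATG) start at positions 4, 14, 82, 121, 149.
NdeI cuts after base 2 of each site, so after positions 5, 15, 83, 122, 150.
Linear molecule, 5 cuts → 6 fragments:
  1–5 → 5 bp
  6–15 → 10 bp
  16–83 → 68 bp
  84–122 → 39 bp
  123–150 → 28 bp
  151–186 → 36 bp
Sorted largest to smallest: 68, 39, 36, 28, 10, 5 bp.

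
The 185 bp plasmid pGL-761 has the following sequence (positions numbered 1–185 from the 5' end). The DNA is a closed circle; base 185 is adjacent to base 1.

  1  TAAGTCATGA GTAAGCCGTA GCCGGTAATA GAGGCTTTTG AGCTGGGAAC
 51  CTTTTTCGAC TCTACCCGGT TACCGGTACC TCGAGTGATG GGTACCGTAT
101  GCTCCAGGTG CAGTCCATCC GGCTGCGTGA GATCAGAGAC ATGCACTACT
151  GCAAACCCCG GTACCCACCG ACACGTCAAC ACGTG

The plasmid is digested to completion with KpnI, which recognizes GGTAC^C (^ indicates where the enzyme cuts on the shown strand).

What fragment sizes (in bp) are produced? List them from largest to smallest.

KpnI sites (GGTACC) start at positions 75, 91, 160.
KpnI cuts after base 5 of each site (before the last base), so after positions 79, 95, 164.
Circular molecule, 3 cuts → 3 fragments:
  80–95 → 16 bp
  96–164 → 69 bp
  165–185 then 1–79 → 21 + 79 = 100 bp
Sorted largest to smallest: 100, 69, 16 bp.

100, 69, 16 bp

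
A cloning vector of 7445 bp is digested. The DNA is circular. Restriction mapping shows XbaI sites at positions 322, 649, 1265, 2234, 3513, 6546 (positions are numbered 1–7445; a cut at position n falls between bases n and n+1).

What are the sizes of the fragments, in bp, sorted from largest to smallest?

3033, 1279, 1221, 969, 616, 327 bp

Circular molecule, 6 cuts → 6 fragments:
  649 − 322 = 327 bp
  1265 − 649 = 616 bp
  2234 − 1265 = 969 bp
  3513 − 2234 = 1279 bp
  6546 − 3513 = 3033 bp
  wrap: 7445 − 6546 + 322 = 1221 bp
Sorted largest to smallest: 3033, 1279, 1221, 969, 616, 327 bp.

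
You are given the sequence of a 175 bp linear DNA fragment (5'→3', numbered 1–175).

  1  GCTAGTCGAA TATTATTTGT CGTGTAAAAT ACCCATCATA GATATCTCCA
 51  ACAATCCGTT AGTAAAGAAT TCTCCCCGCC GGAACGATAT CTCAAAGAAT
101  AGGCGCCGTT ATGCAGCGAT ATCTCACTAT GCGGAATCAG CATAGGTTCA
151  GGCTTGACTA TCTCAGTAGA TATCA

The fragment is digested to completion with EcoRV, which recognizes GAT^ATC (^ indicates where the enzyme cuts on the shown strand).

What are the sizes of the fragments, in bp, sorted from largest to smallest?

EcoRV sites (GATATC) start at positions 41, 86, 118, 169.
EcoRV cuts after base 3 of each site, so after positions 43, 88, 120, 171.
Linear molecule, 4 cuts → 5 fragments:
  1–43 → 43 bp
  44–88 → 45 bp
  89–120 → 32 bp
  121–171 → 51 bp
  172–175 → 4 bp
Sorted largest to smallest: 51, 45, 43, 32, 4 bp.

51, 45, 43, 32, 4 bp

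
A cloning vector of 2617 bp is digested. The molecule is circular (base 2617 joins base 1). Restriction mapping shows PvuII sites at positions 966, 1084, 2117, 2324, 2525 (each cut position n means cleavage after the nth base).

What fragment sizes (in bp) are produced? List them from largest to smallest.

1058, 1033, 207, 201, 118 bp

Circular molecule, 5 cuts → 5 fragments:
  1084 − 966 = 118 bp
  2117 − 1084 = 1033 bp
  2324 − 2117 = 207 bp
  2525 − 2324 = 201 bp
  wrap: 2617 − 2525 + 966 = 1058 bp
Sorted largest to smallest: 1058, 1033, 207, 201, 118 bp.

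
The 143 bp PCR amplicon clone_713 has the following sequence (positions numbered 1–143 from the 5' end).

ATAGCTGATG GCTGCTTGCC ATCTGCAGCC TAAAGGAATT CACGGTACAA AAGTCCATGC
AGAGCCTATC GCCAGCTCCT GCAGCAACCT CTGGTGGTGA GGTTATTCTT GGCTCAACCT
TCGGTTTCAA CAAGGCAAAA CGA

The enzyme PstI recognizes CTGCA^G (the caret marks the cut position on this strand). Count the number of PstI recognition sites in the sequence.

CTGCAG occurs starting at positions 23, 79.
PstI cuts at 2 sites.

2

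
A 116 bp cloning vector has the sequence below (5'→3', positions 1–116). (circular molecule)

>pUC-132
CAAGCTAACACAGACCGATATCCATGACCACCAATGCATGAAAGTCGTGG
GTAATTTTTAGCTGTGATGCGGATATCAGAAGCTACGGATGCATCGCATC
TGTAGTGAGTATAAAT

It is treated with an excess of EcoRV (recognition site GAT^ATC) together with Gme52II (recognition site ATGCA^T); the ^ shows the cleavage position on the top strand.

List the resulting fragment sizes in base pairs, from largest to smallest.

42, 36, 19, 19 bp

EcoRV sites (GATATC) start at positions 17, 72.
EcoRV cuts after base 3 of each site, so after positions 19, 74.
Gme52II sites (ATGCAT) start at positions 34, 89.
Gme52II cuts after base 5 of each site (before the last base), so after positions 38, 93.
Combined cut positions: 19, 38, 74, 93.
Circular molecule, 4 cuts → 4 fragments:
  20–38 → 19 bp
  39–74 → 36 bp
  75–93 → 19 bp
  94–116 then 1–19 → 23 + 19 = 42 bp
Sorted largest to smallest: 42, 36, 19, 19 bp.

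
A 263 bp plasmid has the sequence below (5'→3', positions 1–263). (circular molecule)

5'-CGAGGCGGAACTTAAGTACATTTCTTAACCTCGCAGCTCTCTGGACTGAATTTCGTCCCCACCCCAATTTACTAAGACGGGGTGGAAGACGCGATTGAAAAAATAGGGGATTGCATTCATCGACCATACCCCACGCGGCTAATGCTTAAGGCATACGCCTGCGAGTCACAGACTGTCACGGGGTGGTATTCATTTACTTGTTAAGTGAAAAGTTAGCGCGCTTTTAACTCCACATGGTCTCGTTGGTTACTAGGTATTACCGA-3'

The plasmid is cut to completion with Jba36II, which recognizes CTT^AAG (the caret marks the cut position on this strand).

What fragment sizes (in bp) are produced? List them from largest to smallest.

134, 129 bp

Jba36II sites (CTTAAG) start at positions 11, 145.
Jba36II cuts after base 3 of each site, so after positions 13, 147.
Circular molecule, 2 cuts → 2 fragments:
  14–147 → 134 bp
  148–263 then 1–13 → 116 + 13 = 129 bp
Sorted largest to smallest: 134, 129 bp.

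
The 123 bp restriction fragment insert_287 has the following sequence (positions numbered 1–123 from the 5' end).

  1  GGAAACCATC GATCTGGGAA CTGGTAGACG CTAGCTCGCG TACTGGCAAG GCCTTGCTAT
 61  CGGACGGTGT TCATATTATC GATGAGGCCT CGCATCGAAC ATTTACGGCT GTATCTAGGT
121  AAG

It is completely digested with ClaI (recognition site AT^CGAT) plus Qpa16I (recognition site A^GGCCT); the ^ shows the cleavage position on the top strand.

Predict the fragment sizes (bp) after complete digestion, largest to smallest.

40, 38, 30, 9, 6 bp

ClaI sites (ATCGAT) start at positions 8, 78.
ClaI cuts after base 2 of each site, so after positions 9, 79.
Qpa16I sites (AGGCCT) start at positions 49, 85.
Qpa16I cuts after the first base of each site, so after positions 49, 85.
Combined cut positions: 9, 49, 79, 85.
Linear molecule, 4 cuts → 5 fragments:
  1–9 → 9 bp
  10–49 → 40 bp
  50–79 → 30 bp
  80–85 → 6 bp
  86–123 → 38 bp
Sorted largest to smallest: 40, 38, 30, 9, 6 bp.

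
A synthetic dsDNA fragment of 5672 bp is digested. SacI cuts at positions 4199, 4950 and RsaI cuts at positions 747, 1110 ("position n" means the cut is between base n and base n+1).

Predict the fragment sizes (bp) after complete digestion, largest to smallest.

3089, 751, 747, 722, 363 bp

Combined cut positions (sorted): 747, 1110, 4199, 4950.
Linear molecule, 4 cuts → 5 fragments:
  747 − 0 = 747 bp
  1110 − 747 = 363 bp
  4199 − 1110 = 3089 bp
  4950 − 4199 = 751 bp
  5672 − 4950 = 722 bp
Sorted largest to smallest: 3089, 751, 747, 722, 363 bp.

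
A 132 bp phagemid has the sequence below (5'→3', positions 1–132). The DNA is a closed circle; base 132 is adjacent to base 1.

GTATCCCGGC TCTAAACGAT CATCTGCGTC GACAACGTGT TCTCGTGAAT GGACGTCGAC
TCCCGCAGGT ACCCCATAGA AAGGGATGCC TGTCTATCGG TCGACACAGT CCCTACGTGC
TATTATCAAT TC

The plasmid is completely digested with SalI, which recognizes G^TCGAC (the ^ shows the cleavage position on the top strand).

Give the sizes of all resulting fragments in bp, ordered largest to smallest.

SalI sites (GTCGAC) start at positions 28, 55, 100.
SalI cuts after the first base of each site, so after positions 28, 55, 100.
Circular molecule, 3 cuts → 3 fragments:
  29–55 → 27 bp
  56–100 → 45 bp
  101–132 then 1–28 → 32 + 28 = 60 bp
Sorted largest to smallest: 60, 45, 27 bp.

60, 45, 27 bp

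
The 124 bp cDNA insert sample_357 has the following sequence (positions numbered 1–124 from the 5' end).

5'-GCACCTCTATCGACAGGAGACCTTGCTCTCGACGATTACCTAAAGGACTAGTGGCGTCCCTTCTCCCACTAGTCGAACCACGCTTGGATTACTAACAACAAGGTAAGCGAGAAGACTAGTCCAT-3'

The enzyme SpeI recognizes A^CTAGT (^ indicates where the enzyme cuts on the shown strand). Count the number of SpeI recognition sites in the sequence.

ACTAGT occurs starting at positions 47, 68, 115.
SpeI cuts at 3 sites.

3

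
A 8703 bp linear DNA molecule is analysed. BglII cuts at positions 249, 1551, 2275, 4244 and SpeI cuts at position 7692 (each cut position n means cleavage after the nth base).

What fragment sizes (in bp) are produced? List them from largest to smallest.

Combined cut positions (sorted): 249, 1551, 2275, 4244, 7692.
Linear molecule, 5 cuts → 6 fragments:
  249 − 0 = 249 bp
  1551 − 249 = 1302 bp
  2275 − 1551 = 724 bp
  4244 − 2275 = 1969 bp
  7692 − 4244 = 3448 bp
  8703 − 7692 = 1011 bp
Sorted largest to smallest: 3448, 1969, 1302, 1011, 724, 249 bp.

3448, 1969, 1302, 1011, 724, 249 bp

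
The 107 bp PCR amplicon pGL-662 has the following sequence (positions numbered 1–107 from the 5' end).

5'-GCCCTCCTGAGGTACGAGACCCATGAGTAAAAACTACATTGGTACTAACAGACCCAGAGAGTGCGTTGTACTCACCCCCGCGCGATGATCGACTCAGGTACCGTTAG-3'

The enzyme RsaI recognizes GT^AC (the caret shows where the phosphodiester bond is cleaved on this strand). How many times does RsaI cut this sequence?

GTAC occurs starting at positions 12, 42, 68, 98.
RsaI cuts at 4 sites.

4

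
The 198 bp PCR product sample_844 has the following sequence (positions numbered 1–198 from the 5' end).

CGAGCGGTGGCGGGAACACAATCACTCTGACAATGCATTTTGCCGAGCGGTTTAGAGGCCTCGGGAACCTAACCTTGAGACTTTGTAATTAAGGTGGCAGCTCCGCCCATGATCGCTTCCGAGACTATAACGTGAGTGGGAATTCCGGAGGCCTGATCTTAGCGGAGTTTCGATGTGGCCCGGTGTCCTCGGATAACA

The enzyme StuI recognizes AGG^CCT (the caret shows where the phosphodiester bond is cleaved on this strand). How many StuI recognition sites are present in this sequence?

AGGCCT occurs starting at positions 56, 149.
StuI cuts at 2 sites.

2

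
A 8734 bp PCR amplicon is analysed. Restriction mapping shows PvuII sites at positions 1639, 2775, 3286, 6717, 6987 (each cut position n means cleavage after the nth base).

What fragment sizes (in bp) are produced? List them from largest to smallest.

3431, 1747, 1639, 1136, 511, 270 bp

Linear molecule, 5 cuts → 6 fragments:
  1639 − 0 = 1639 bp
  2775 − 1639 = 1136 bp
  3286 − 2775 = 511 bp
  6717 − 3286 = 3431 bp
  6987 − 6717 = 270 bp
  8734 − 6987 = 1747 bp
Sorted largest to smallest: 3431, 1747, 1639, 1136, 511, 270 bp.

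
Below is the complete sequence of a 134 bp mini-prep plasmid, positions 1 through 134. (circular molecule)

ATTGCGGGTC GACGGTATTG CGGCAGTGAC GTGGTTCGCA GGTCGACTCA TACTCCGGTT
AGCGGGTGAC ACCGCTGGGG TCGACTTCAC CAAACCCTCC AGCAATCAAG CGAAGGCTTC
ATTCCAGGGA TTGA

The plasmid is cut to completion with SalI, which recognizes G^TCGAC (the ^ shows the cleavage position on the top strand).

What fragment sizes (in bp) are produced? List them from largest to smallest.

62, 38, 34 bp

SalI sites (GTCGAC) start at positions 8, 42, 80.
SalI cuts after the first base of each site, so after positions 8, 42, 80.
Circular molecule, 3 cuts → 3 fragments:
  9–42 → 34 bp
  43–80 → 38 bp
  81–134 then 1–8 → 54 + 8 = 62 bp
Sorted largest to smallest: 62, 38, 34 bp.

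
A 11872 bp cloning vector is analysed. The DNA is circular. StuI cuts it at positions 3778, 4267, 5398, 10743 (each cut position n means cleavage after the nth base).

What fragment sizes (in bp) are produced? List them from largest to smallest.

5345, 4907, 1131, 489 bp

Circular molecule, 4 cuts → 4 fragments:
  4267 − 3778 = 489 bp
  5398 − 4267 = 1131 bp
  10743 − 5398 = 5345 bp
  wrap: 11872 − 10743 + 3778 = 4907 bp
Sorted largest to smallest: 5345, 4907, 1131, 489 bp.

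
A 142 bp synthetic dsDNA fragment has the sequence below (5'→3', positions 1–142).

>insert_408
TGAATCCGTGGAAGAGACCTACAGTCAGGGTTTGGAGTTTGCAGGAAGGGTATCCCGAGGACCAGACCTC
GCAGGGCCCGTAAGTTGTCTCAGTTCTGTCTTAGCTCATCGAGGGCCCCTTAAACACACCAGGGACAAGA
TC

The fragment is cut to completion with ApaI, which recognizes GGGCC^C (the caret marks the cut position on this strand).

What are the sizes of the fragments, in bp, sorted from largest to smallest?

78, 39, 25 bp

ApaI sites (GGGCCC) start at positions 74, 113.
ApaI cuts after base 5 of each site (before the last base), so after positions 78, 117.
Linear molecule, 2 cuts → 3 fragments:
  1–78 → 78 bp
  79–117 → 39 bp
  118–142 → 25 bp
Sorted largest to smallest: 78, 39, 25 bp.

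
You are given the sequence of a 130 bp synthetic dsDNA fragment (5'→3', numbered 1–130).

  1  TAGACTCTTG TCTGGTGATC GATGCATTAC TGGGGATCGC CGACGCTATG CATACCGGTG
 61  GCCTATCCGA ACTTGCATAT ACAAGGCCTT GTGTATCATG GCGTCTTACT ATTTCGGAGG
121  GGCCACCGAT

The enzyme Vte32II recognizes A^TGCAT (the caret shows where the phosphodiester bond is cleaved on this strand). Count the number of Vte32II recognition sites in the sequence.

ATGCAT occurs starting at positions 22, 48.
Vte32II cuts at 2 sites.

2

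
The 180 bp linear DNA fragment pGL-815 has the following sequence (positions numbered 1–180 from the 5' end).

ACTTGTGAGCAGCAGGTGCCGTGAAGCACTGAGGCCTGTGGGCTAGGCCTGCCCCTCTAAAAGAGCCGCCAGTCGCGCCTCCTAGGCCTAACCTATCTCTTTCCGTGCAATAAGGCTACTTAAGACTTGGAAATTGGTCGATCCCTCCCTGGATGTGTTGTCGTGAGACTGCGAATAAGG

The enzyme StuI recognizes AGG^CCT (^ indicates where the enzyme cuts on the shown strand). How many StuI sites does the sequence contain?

3

AGGCCT occurs starting at positions 32, 45, 84.
StuI cuts at 3 sites.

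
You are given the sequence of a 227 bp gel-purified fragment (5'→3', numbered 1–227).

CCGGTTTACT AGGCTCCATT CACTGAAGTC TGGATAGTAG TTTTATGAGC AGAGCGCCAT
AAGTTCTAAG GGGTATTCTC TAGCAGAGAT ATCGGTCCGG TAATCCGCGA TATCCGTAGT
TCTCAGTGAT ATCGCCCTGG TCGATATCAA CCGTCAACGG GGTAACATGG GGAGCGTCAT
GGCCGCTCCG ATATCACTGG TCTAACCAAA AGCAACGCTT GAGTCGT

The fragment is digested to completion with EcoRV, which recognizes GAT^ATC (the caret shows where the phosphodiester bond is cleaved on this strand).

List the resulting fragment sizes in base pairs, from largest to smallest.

90, 47, 35, 21, 19, 15 bp

EcoRV sites (GATATC) start at positions 88, 109, 128, 143, 190.
EcoRV cuts after base 3 of each site, so after positions 90, 111, 130, 145, 192.
Linear molecule, 5 cuts → 6 fragments:
  1–90 → 90 bp
  91–111 → 21 bp
  112–130 → 19 bp
  131–145 → 15 bp
  146–192 → 47 bp
  193–227 → 35 bp
Sorted largest to smallest: 90, 47, 35, 21, 19, 15 bp.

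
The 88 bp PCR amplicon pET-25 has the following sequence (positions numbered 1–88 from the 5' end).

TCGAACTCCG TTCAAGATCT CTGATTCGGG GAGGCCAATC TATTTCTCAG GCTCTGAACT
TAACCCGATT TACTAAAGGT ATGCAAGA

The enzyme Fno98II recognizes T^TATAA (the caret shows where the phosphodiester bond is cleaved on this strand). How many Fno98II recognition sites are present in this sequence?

0

No occurrence of TTATAA is present in the sequence.
Fno98II does not cut: 0 sites.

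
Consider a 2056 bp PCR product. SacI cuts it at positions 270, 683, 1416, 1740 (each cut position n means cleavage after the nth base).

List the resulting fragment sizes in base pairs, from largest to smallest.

Linear molecule, 4 cuts → 5 fragments:
  270 − 0 = 270 bp
  683 − 270 = 413 bp
  1416 − 683 = 733 bp
  1740 − 1416 = 324 bp
  2056 − 1740 = 316 bp
Sorted largest to smallest: 733, 413, 324, 316, 270 bp.

733, 413, 324, 316, 270 bp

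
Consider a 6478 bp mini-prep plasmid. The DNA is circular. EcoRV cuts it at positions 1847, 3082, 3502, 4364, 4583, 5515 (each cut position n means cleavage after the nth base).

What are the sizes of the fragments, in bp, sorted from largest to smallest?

2810, 1235, 932, 862, 420, 219 bp

Circular molecule, 6 cuts → 6 fragments:
  3082 − 1847 = 1235 bp
  3502 − 3082 = 420 bp
  4364 − 3502 = 862 bp
  4583 − 4364 = 219 bp
  5515 − 4583 = 932 bp
  wrap: 6478 − 5515 + 1847 = 2810 bp
Sorted largest to smallest: 2810, 1235, 932, 862, 420, 219 bp.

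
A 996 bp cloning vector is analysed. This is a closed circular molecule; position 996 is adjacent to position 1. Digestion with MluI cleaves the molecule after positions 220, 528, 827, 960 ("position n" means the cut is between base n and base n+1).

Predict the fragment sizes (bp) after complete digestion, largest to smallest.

Circular molecule, 4 cuts → 4 fragments:
  528 − 220 = 308 bp
  827 − 528 = 299 bp
  960 − 827 = 133 bp
  wrap: 996 − 960 + 220 = 256 bp
Sorted largest to smallest: 308, 299, 256, 133 bp.

308, 299, 256, 133 bp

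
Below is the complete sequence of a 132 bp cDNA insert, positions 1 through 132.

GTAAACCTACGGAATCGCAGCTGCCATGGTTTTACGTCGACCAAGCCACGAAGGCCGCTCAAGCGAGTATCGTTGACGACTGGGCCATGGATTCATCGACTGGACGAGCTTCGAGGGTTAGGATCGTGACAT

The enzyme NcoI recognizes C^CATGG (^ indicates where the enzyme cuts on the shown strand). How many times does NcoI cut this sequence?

CCATGG occurs starting at positions 24, 85.
NcoI cuts at 2 sites.

2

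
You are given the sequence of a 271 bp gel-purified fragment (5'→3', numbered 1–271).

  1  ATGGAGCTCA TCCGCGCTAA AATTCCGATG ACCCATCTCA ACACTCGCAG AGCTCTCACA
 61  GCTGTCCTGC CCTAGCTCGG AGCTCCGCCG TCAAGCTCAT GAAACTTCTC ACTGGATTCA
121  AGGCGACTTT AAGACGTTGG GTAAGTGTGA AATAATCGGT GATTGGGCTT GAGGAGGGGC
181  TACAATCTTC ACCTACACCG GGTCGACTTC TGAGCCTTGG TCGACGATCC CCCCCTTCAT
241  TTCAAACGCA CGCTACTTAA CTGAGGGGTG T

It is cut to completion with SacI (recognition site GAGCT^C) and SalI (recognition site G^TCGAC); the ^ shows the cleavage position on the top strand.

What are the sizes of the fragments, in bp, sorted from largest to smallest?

118, 51, 46, 30, 18, 8 bp

SacI sites (GAGCTC) start at positions 4, 50, 80.
SacI cuts after base 5 of each site (before the last base), so after positions 8, 54, 84.
SalI sites (GTCGAC) start at positions 202, 220.
SalI cuts after the first base of each site, so after positions 202, 220.
Combined cut positions: 8, 54, 84, 202, 220.
Linear molecule, 5 cuts → 6 fragments:
  1–8 → 8 bp
  9–54 → 46 bp
  55–84 → 30 bp
  85–202 → 118 bp
  203–220 → 18 bp
  221–271 → 51 bp
Sorted largest to smallest: 118, 51, 46, 30, 18, 8 bp.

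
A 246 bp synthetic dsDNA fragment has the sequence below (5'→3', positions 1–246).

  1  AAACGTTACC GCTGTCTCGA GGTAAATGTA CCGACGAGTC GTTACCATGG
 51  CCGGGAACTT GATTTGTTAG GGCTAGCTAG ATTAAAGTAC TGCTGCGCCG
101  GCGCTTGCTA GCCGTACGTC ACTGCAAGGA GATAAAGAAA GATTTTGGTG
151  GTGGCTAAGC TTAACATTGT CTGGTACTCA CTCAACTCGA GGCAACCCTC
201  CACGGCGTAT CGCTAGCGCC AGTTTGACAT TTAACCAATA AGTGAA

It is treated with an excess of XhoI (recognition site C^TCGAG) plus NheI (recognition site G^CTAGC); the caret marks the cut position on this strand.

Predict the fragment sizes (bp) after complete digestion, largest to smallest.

79, 56, 35, 34, 26, 16 bp

XhoI sites (CTCGAG) start at positions 16, 186.
XhoI cuts after the first base of each site, so after positions 16, 186.
NheI sites (GCTAGC) start at positions 72, 107, 212.
NheI cuts after the first base of each site, so after positions 72, 107, 212.
Combined cut positions: 16, 72, 107, 186, 212.
Linear molecule, 5 cuts → 6 fragments:
  1–16 → 16 bp
  17–72 → 56 bp
  73–107 → 35 bp
  108–186 → 79 bp
  187–212 → 26 bp
  213–246 → 34 bp
Sorted largest to smallest: 79, 56, 35, 34, 26, 16 bp.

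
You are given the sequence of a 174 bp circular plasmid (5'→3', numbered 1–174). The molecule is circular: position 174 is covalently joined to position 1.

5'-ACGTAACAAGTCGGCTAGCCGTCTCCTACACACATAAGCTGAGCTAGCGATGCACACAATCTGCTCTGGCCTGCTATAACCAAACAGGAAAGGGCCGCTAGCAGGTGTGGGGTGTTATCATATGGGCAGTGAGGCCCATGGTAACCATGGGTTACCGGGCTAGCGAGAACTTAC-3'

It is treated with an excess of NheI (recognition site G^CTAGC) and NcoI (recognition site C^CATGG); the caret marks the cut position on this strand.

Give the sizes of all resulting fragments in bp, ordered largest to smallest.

NheI sites (GCTAGC) start at positions 14, 43, 97, 159.
NheI cuts after the first base of each site, so after positions 14, 43, 97, 159.
NcoI sites (CCATGG) start at positions 136, 145.
NcoI cuts after the first base of each site, so after positions 136, 145.
Combined cut positions: 14, 43, 97, 136, 145, 159.
Circular molecule, 6 cuts → 6 fragments:
  15–43 → 29 bp
  44–97 → 54 bp
  98–136 → 39 bp
  137–145 → 9 bp
  146–159 → 14 bp
  160–174 then 1–14 → 15 + 14 = 29 bp
Sorted largest to smallest: 54, 39, 29, 29, 14, 9 bp.

54, 39, 29, 29, 14, 9 bp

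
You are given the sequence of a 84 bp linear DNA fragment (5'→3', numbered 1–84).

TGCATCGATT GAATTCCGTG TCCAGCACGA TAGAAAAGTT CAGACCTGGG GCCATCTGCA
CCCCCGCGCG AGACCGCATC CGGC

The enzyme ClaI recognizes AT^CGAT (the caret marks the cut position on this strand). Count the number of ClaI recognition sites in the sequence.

ATCGAT occurs starting at position 4.
ClaI cuts at 1 site.

1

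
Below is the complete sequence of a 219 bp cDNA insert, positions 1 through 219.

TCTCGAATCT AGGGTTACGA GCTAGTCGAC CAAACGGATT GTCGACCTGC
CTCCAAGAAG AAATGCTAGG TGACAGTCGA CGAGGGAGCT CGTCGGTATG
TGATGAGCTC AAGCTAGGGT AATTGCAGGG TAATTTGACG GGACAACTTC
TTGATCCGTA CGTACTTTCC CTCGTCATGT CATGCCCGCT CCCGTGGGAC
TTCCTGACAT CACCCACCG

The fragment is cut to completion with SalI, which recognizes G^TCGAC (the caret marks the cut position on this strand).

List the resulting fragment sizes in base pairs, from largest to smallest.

143, 35, 25, 16 bp

SalI sites (GTCGAC) start at positions 25, 41, 76.
SalI cuts after the first base of each site, so after positions 25, 41, 76.
Linear molecule, 3 cuts → 4 fragments:
  1–25 → 25 bp
  26–41 → 16 bp
  42–76 → 35 bp
  77–219 → 143 bp
Sorted largest to smallest: 143, 35, 25, 16 bp.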